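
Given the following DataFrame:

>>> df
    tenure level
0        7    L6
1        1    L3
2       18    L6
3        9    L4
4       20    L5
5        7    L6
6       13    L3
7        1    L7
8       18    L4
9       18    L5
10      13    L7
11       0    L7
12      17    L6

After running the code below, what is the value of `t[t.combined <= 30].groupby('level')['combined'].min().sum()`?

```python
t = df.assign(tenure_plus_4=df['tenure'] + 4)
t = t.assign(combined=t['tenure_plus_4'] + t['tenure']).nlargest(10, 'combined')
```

100

add column tenure_plus_4 = df['tenure'] + 4:
    tenure level  tenure_plus_4
0        7    L6             11
1        1    L3              5
2       18    L6             22
3        9    L4             13
4       20    L5             24
5        7    L6             11
6       13    L3             17
7        1    L7              5
8       18    L4             22
9       18    L5             22
10      13    L7             17
11       0    L7              4
12      17    L6             21
add column combined = t['tenure_plus_4'] + t['tenure']:
    tenure level  tenure_plus_4  combined
0        7    L6             11        18
1        1    L3              5         6
2       18    L6             22        40
3        9    L4             13        22
4       20    L5             24        44
5        7    L6             11        18
6       13    L3             17        30
7        1    L7              5         6
8       18    L4             22        40
9       18    L5             22        40
10      13    L7             17        30
11       0    L7              4         4
12      17    L6             21        38
take 10 rows with largest combined:
    tenure level  tenure_plus_4  combined
4       20    L5             24        44
2       18    L6             22        40
8       18    L4             22        40
9       18    L5             22        40
12      17    L6             21        38
6       13    L3             17        30
10      13    L7             17        30
3        9    L4             13        22
0        7    L6             11        18
5        7    L6             11        18
filter rows where combined <= 30:
    tenure level  tenure_plus_4  combined
6       13    L3             17        30
10      13    L7             17        30
3        9    L4             13        22
0        7    L6             11        18
5        7    L6             11        18
group by level, min of combined:
level
L3    30
L4    22
L6    18
L7    30
Name: combined, dtype: int64
The sum of the resulting series is 100.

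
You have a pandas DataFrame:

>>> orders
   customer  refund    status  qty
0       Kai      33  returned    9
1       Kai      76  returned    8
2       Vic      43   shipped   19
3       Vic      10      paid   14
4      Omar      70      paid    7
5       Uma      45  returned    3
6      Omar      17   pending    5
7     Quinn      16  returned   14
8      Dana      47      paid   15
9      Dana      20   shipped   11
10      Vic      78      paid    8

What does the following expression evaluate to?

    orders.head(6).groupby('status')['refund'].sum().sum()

take first 6 rows:
  customer  refund    status  qty
0      Kai      33  returned    9
1      Kai      76  returned    8
2      Vic      43   shipped   19
3      Vic      10      paid   14
4     Omar      70      paid    7
5      Uma      45  returned    3
group by status, sum of refund:
status
paid         80
returned    154
shipped      43
Name: refund, dtype: int64
sum of the resulting series → 277

277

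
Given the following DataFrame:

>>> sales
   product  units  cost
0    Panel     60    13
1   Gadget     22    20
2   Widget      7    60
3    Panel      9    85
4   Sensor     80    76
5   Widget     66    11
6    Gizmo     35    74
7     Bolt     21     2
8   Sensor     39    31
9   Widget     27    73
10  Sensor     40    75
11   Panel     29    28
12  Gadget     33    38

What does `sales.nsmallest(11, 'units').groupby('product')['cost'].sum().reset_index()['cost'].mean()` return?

take 11 rows with smallest units:
   product  units  cost
2   Widget      7    60
3    Panel      9    85
7     Bolt     21     2
1   Gadget     22    20
9   Widget     27    73
11   Panel     29    28
12  Gadget     33    38
6    Gizmo     35    74
8   Sensor     39    31
10  Sensor     40    75
0    Panel     60    13
group by product, sum of cost:
product
Bolt        2
Gadget     58
Gizmo      74
Panel     126
Sensor    106
Widget    133
Name: cost, dtype: int64
reset_index():
  product  cost
0    Bolt     2
1  Gadget    58
2   Gizmo    74
3   Panel   126
4  Sensor   106
5  Widget   133
mean of column 'cost' → 83.1666666667

83.1666666667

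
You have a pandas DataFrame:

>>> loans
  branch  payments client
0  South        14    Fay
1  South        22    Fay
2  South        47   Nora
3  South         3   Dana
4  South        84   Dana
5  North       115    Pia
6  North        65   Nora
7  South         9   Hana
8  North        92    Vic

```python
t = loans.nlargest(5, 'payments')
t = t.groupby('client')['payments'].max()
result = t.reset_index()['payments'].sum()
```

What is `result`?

356

take 5 rows with largest payments:
  branch  payments client
5  North       115    Pia
8  North        92    Vic
4  South        84   Dana
6  North        65   Nora
2  South        47   Nora
group by client, max of payments:
client
Dana     84
Nora     65
Pia     115
Vic      92
Name: payments, dtype: int64
reset_index():
  client  payments
0   Dana        84
1   Nora        65
2    Pia       115
3    Vic        92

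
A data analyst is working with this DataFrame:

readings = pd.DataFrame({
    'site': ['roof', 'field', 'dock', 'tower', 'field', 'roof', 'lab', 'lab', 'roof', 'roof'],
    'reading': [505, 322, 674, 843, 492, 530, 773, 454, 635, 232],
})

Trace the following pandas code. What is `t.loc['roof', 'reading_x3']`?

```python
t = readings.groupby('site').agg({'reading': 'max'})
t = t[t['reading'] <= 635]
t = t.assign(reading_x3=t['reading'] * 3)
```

1905

group by site, max of reading:
       reading
site          
dock       674
field      492
lab        773
roof       635
tower      843
filter rows where reading <= 635:
       reading
site          
field      492
roof       635
add column reading_x3 = t['reading'] * 3:
       reading  reading_x3
site                      
field      492        1476
roof       635        1905
Taking the value at row 'roof', column 'reading_x3' gives 1905.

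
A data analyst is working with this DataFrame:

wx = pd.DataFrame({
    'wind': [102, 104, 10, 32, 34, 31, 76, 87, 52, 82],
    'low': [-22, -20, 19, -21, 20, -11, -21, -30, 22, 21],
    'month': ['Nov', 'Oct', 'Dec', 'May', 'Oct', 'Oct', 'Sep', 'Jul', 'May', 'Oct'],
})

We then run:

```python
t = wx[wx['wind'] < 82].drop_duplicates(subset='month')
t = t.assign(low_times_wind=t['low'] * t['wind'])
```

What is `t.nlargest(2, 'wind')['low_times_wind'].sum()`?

-916

filter rows where wind < 82:
   wind  low month
2    10   19   Dec
3    32  -21   May
4    34   20   Oct
5    31  -11   Oct
6    76  -21   Sep
8    52   22   May
drop duplicate month (keep=first):
   wind  low month
2    10   19   Dec
3    32  -21   May
4    34   20   Oct
6    76  -21   Sep
add column low_times_wind = t['low'] * t['wind']:
   wind  low month  low_times_wind
2    10   19   Dec             190
3    32  -21   May            -672
4    34   20   Oct             680
6    76  -21   Sep           -1596
take 2 rows with largest wind:
   wind  low month  low_times_wind
6    76  -21   Sep           -1596
4    34   20   Oct             680
Hence -916.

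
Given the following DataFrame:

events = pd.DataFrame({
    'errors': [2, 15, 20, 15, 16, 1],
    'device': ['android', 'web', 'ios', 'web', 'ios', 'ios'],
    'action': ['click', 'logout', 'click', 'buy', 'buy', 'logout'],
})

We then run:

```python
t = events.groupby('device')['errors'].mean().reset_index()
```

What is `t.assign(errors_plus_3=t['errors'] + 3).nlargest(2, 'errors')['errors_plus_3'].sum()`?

33.3333333333

group by device, mean of errors:
device
android     2.000000
ios        12.333333
web        15.000000
Name: errors, dtype: float64
reset_index():
    device     errors
0  android   2.000000
1      ios  12.333333
2      web  15.000000
add column errors_plus_3 = t['errors'] + 3:
    device     errors  errors_plus_3
0  android   2.000000       5.000000
1      ios  12.333333      15.333333
2      web  15.000000      18.000000
take 2 rows with largest errors:
  device     errors  errors_plus_3
2    web  15.000000      18.000000
1    ios  12.333333      15.333333
Hence 33.3333333333.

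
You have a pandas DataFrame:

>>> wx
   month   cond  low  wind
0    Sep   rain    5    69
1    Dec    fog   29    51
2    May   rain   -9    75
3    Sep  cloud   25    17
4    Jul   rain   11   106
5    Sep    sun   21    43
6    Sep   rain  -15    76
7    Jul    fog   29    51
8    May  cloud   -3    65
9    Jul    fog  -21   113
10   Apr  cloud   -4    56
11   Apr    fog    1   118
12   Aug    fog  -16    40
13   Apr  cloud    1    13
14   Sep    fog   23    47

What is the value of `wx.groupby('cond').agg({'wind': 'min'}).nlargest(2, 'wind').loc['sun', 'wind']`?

43

group by cond, min of wind:
       wind
cond       
cloud    13
fog      40
rain     69
sun      43
take 2 rows with largest wind:
      wind
cond      
rain    69
sun     43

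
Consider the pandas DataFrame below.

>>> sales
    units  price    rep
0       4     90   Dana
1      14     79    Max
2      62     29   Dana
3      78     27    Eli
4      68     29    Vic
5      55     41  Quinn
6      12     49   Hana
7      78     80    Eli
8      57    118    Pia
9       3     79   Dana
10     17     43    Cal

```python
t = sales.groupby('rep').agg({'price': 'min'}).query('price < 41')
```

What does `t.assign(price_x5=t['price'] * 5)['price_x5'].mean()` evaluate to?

group by rep, min of price:
       price
rep         
Cal       43
Dana      29
Eli       27
Hana      49
Max       79
Pia      118
Quinn     41
Vic       29
filter rows where price < 41:
      price
rep        
Dana     29
Eli      27
Vic      29
add column price_x5 = t['price'] * 5:
      price  price_x5
rep                  
Dana     29       145
Eli      27       135
Vic      29       145
Finally, mean of column 'price_x5' = 141.666666667.

141.666666667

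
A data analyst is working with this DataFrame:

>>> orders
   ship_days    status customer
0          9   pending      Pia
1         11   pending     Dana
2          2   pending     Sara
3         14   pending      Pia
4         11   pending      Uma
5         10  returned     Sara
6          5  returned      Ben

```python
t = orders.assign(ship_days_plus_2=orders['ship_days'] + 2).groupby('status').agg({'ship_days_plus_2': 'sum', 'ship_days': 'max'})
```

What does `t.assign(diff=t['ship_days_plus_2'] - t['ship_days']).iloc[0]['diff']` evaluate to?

add column ship_days_plus_2 = orders['ship_days'] + 2:
   ship_days    status customer  ship_days_plus_2
0          9   pending      Pia                11
1         11   pending     Dana                13
2          2   pending     Sara                 4
3         14   pending      Pia                16
4         11   pending      Uma                13
5         10  returned     Sara                12
6          5  returned      Ben                 7
group by status: sum(ship_days_plus_2), max(ship_days):
          ship_days_plus_2  ship_days
status                               
pending                 57         14
returned                19         10
add column diff = t['ship_days_plus_2'] - t['ship_days']:
          ship_days_plus_2  ship_days  diff
status                                     
pending                 57         14    43
returned                19         10     9
Reading off the value at position 0, column 'diff', we get 43.

43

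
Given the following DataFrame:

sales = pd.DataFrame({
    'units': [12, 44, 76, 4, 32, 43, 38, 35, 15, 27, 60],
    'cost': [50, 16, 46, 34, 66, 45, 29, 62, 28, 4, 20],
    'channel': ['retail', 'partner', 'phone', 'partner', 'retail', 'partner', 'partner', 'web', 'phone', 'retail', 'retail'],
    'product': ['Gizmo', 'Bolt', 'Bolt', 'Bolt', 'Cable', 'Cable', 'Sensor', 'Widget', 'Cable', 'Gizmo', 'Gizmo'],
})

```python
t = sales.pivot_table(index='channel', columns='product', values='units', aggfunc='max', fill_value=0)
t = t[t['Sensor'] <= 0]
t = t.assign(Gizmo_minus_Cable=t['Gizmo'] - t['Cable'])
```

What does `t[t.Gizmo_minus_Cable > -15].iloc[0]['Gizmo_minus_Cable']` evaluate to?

pivot: rows=channel, cols=product, max(units):
product  Bolt  Cable  Gizmo  Sensor  Widget
channel                                    
partner    44     43      0      38       0
phone      76     15      0       0       0
retail      0     32     60       0       0
web         0      0      0       0      35
filter rows where Sensor <= 0:
product  Bolt  Cable  Gizmo  Sensor  Widget
channel                                    
phone      76     15      0       0       0
retail      0     32     60       0       0
web         0      0      0       0      35
add column Gizmo_minus_Cable = t['Gizmo'] - t['Cable']:
product  Bolt  Cable  Gizmo  Sensor  Widget  Gizmo_minus_Cable
channel                                                       
phone      76     15      0       0       0                -15
retail      0     32     60       0       0                 28
web         0      0      0       0      35                  0
filter rows where Gizmo_minus_Cable > -15:
product  Bolt  Cable  Gizmo  Sensor  Widget  Gizmo_minus_Cable
channel                                                       
retail      0     32     60       0       0                 28
web         0      0      0       0      35                  0
Reading off the value at position 0, column 'Gizmo_minus_Cable', we get 28.

28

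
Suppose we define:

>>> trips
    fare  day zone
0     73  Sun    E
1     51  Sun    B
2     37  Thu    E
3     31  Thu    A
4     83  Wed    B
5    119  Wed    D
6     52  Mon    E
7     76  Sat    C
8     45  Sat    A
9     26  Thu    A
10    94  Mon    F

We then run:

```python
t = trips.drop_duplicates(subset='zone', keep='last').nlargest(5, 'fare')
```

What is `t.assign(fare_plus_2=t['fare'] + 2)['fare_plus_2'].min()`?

54

drop duplicate zone (keep=last):
    fare  day zone
4     83  Wed    B
5    119  Wed    D
6     52  Mon    E
7     76  Sat    C
9     26  Thu    A
10    94  Mon    F
take 5 rows with largest fare:
    fare  day zone
5    119  Wed    D
10    94  Mon    F
4     83  Wed    B
7     76  Sat    C
6     52  Mon    E
add column fare_plus_2 = t['fare'] + 2:
    fare  day zone  fare_plus_2
5    119  Wed    D          121
10    94  Mon    F           96
4     83  Wed    B           85
7     76  Sat    C           78
6     52  Mon    E           54
Then the min of column 'fare_plus_2': 54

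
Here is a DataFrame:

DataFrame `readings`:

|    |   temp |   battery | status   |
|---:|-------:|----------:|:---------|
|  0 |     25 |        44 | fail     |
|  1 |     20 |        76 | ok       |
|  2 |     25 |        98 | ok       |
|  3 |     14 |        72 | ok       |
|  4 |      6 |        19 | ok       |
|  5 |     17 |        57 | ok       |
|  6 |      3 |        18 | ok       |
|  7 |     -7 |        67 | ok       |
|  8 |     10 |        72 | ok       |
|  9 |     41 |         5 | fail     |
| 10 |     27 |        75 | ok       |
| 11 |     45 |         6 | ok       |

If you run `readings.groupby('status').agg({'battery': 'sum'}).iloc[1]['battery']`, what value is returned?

560

group by status, sum of battery:
        battery
status         
fail         49
ok          560
Then the value at position 1, column 'battery': 560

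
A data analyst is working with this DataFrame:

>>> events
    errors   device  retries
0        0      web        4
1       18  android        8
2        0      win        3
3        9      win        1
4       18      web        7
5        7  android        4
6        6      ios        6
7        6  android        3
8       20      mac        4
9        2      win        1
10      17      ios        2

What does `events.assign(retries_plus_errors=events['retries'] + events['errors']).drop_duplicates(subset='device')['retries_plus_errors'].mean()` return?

add column retries_plus_errors = events['retries'] + events['errors']:
    errors   device  retries  retries_plus_errors
0        0      web        4                    4
1       18  android        8                   26
2        0      win        3                    3
3        9      win        1                   10
4       18      web        7                   25
5        7  android        4                   11
6        6      ios        6                   12
7        6  android        3                    9
8       20      mac        4                   24
9        2      win        1                    3
10      17      ios        2                   19
drop duplicate device (keep=first):
   errors   device  retries  retries_plus_errors
0       0      web        4                    4
1      18  android        8                   26
2       0      win        3                    3
6       6      ios        6                   12
8      20      mac        4                   24
mean of column 'retries_plus_errors' → 13.8

13.8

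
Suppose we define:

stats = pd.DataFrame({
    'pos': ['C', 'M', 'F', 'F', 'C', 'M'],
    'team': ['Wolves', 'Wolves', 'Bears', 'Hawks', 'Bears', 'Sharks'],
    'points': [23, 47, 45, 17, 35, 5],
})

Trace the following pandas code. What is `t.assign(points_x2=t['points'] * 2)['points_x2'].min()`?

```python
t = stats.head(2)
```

take first 2 rows:
  pos    team  points
0   C  Wolves      23
1   M  Wolves      47
add column points_x2 = t['points'] * 2:
  pos    team  points  points_x2
0   C  Wolves      23         46
1   M  Wolves      47         94
Finally, min of column 'points_x2' = 46.

46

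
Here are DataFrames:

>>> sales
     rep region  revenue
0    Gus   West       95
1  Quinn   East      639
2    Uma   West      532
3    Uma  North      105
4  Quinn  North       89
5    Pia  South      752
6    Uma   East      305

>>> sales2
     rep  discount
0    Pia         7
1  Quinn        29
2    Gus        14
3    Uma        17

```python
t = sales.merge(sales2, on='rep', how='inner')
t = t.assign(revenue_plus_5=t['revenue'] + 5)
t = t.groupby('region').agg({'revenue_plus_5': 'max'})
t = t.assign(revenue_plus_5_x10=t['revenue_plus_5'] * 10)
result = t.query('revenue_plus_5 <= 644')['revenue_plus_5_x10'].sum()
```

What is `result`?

12910

merge on 'rep' (how='inner') → 7 rows:
     rep region  revenue  discount
0    Gus   West       95        14
1  Quinn   East      639        29
2    Uma   West      532        17
3    Uma  North      105        17
4  Quinn  North       89        29
5    Pia  South      752         7
6    Uma   East      305        17
add column revenue_plus_5 = t['revenue'] + 5:
     rep region  revenue  discount  revenue_plus_5
0    Gus   West       95        14             100
1  Quinn   East      639        29             644
2    Uma   West      532        17             537
3    Uma  North      105        17             110
4  Quinn  North       89        29              94
5    Pia  South      752         7             757
6    Uma   East      305        17             310
group by region, max of revenue_plus_5:
        revenue_plus_5
region                
East               644
North              110
South              757
West               537
add column revenue_plus_5_x10 = t['revenue_plus_5'] * 10:
        revenue_plus_5  revenue_plus_5_x10
region                                    
East               644                6440
North              110                1100
South              757                7570
West               537                5370
filter rows where revenue_plus_5 <= 644:
        revenue_plus_5  revenue_plus_5_x10
region                                    
East               644                6440
North              110                1100
West               537                5370
So sum() = 12910.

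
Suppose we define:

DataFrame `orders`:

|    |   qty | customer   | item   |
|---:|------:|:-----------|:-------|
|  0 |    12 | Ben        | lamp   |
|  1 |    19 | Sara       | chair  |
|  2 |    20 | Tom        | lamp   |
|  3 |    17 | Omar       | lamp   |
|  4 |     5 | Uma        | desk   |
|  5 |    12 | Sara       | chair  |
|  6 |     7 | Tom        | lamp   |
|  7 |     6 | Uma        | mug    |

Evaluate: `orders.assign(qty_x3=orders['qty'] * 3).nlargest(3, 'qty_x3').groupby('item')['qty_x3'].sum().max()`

add column qty_x3 = orders['qty'] * 3:
   qty customer   item  qty_x3
0   12      Ben   lamp      36
1   19     Sara  chair      57
2   20      Tom   lamp      60
3   17     Omar   lamp      51
4    5      Uma   desk      15
5   12     Sara  chair      36
6    7      Tom   lamp      21
7    6      Uma    mug      18
take 3 rows with largest qty_x3:
   qty customer   item  qty_x3
2   20      Tom   lamp      60
1   19     Sara  chair      57
3   17     Omar   lamp      51
group by item, sum of qty_x3:
item
chair     57
lamp     111
Name: qty_x3, dtype: int64
Reading off the max of the resulting series, we get 111.

111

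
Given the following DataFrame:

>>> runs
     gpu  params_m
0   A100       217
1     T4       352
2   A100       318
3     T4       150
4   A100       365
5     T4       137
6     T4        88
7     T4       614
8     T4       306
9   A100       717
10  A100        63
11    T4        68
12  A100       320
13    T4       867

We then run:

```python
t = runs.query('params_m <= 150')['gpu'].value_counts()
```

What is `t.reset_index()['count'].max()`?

4

filter rows where params_m <= 150:
     gpu  params_m
3     T4       150
5     T4       137
6     T4        88
10  A100        63
11    T4        68
value_counts of gpu:
gpu
T4      4
A100    1
Name: count, dtype: int64
reset_index():
    gpu  count
0    T4      4
1  A100      1
The max of column 'count' is 4.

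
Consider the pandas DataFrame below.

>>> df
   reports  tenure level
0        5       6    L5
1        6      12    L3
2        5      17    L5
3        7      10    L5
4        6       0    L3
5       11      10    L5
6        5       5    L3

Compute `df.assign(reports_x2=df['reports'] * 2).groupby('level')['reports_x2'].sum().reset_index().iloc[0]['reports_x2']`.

34

add column reports_x2 = df['reports'] * 2:
   reports  tenure level  reports_x2
0        5       6    L5          10
1        6      12    L3          12
2        5      17    L5          10
3        7      10    L5          14
4        6       0    L3          12
5       11      10    L5          22
6        5       5    L3          10
group by level, sum of reports_x2:
level
L3    34
L5    56
Name: reports_x2, dtype: int64
reset_index():
  level  reports_x2
0    L3          34
1    L5          56
Reading off the value at position 0, column 'reports_x2', we get 34.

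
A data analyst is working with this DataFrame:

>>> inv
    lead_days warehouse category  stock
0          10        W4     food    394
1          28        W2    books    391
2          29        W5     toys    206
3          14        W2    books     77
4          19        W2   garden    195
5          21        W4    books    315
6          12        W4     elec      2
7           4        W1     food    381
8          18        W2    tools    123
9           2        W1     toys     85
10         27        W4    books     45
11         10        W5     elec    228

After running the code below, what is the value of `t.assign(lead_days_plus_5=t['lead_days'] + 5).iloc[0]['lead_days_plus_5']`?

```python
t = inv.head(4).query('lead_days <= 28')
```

15

take first 4 rows:
   lead_days warehouse category  stock
0         10        W4     food    394
1         28        W2    books    391
2         29        W5     toys    206
3         14        W2    books     77
filter rows where lead_days <= 28:
   lead_days warehouse category  stock
0         10        W4     food    394
1         28        W2    books    391
3         14        W2    books     77
add column lead_days_plus_5 = t['lead_days'] + 5:
   lead_days warehouse category  stock  lead_days_plus_5
0         10        W4     food    394                15
1         28        W2    books    391                33
3         14        W2    books     77                19
Hence 15.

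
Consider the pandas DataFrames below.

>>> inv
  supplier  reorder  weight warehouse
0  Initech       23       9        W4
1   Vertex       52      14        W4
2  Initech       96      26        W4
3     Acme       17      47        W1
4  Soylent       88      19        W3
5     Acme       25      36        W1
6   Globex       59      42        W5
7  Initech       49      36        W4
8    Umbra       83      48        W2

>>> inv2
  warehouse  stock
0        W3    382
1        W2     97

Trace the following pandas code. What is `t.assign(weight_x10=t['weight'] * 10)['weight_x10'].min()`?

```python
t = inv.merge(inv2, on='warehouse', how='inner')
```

190

merge on 'warehouse' (how='inner') → 2 rows:
  supplier  reorder  weight warehouse  stock
0  Soylent       88      19        W3    382
1    Umbra       83      48        W2     97
add column weight_x10 = t['weight'] * 10:
  supplier  reorder  weight warehouse  stock  weight_x10
0  Soylent       88      19        W3    382         190
1    Umbra       83      48        W2     97         480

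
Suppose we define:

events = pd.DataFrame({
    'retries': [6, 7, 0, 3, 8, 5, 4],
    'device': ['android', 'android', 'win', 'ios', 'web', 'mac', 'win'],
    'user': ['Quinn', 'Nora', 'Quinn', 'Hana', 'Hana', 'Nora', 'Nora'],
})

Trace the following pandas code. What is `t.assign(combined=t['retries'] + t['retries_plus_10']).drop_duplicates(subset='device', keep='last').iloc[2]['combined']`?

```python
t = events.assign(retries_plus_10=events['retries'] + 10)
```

add column retries_plus_10 = events['retries'] + 10:
   retries   device   user  retries_plus_10
0        6  android  Quinn               16
1        7  android   Nora               17
2        0      win  Quinn               10
3        3      ios   Hana               13
4        8      web   Hana               18
5        5      mac   Nora               15
6        4      win   Nora               14
add column combined = t['retries'] + t['retries_plus_10']:
   retries   device   user  retries_plus_10  combined
0        6  android  Quinn               16        22
1        7  android   Nora               17        24
2        0      win  Quinn               10        10
3        3      ios   Hana               13        16
4        8      web   Hana               18        26
5        5      mac   Nora               15        20
6        4      win   Nora               14        18
drop duplicate device (keep=last):
   retries   device  user  retries_plus_10  combined
1        7  android  Nora               17        24
3        3      ios  Hana               13        16
4        8      web  Hana               18        26
5        5      mac  Nora               15        20
6        4      win  Nora               14        18
So iloc[2]['combined'] = 26.

26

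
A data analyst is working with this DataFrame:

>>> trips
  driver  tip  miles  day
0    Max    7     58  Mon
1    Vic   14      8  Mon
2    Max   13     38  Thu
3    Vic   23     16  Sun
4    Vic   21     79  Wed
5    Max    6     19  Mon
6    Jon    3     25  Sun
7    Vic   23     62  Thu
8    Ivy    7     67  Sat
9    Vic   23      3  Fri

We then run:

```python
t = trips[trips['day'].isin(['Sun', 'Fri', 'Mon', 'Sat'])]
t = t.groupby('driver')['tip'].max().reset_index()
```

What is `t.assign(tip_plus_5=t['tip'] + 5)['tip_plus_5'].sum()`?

60

filter rows where day in ['Sun', 'Fri', 'Mon', 'Sat']:
  driver  tip  miles  day
0    Max    7     58  Mon
1    Vic   14      8  Mon
3    Vic   23     16  Sun
5    Max    6     19  Mon
6    Jon    3     25  Sun
8    Ivy    7     67  Sat
9    Vic   23      3  Fri
group by driver, max of tip:
driver
Ivy     7
Jon     3
Max     7
Vic    23
Name: tip, dtype: int64
reset_index():
  driver  tip
0    Ivy    7
1    Jon    3
2    Max    7
3    Vic   23
add column tip_plus_5 = t['tip'] + 5:
  driver  tip  tip_plus_5
0    Ivy    7          12
1    Jon    3           8
2    Max    7          12
3    Vic   23          28
So sum() = 60.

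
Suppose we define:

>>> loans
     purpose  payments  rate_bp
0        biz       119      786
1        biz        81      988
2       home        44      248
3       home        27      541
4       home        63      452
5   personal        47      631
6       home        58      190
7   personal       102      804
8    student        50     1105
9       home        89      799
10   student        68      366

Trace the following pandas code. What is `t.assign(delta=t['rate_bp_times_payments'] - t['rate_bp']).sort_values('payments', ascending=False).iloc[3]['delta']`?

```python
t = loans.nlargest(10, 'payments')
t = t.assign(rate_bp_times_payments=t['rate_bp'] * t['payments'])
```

79040

take 10 rows with largest payments:
     purpose  payments  rate_bp
0        biz       119      786
7   personal       102      804
9       home        89      799
1        biz        81      988
10   student        68      366
4       home        63      452
6       home        58      190
8    student        50     1105
5   personal        47      631
2       home        44      248
add column rate_bp_times_payments = t['rate_bp'] * t['payments']:
     purpose  payments  rate_bp  rate_bp_times_payments
0        biz       119      786                   93534
7   personal       102      804                   82008
9       home        89      799                   71111
1        biz        81      988                   80028
10   student        68      366                   24888
4       home        63      452                   28476
6       home        58      190                   11020
8    student        50     1105                   55250
5   personal        47      631                   29657
2       home        44      248                   10912
add column delta = t['rate_bp_times_payments'] - t['rate_bp']:
     purpose  payments  rate_bp  rate_bp_times_payments  delta
0        biz       119      786                   93534  92748
7   personal       102      804                   82008  81204
9       home        89      799                   71111  70312
1        biz        81      988                   80028  79040
10   student        68      366                   24888  24522
4       home        63      452                   28476  28024
6       home        58      190                   11020  10830
8    student        50     1105                   55250  54145
5   personal        47      631                   29657  29026
2       home        44      248                   10912  10664
sort by payments descending:
     purpose  payments  rate_bp  rate_bp_times_payments  delta
0        biz       119      786                   93534  92748
7   personal       102      804                   82008  81204
9       home        89      799                   71111  70312
1        biz        81      988                   80028  79040
10   student        68      366                   24888  24522
4       home        63      452                   28476  28024
6       home        58      190                   11020  10830
8    student        50     1105                   55250  54145
5   personal        47      631                   29657  29026
2       home        44      248                   10912  10664
Then the value at position 3, column 'delta': 79040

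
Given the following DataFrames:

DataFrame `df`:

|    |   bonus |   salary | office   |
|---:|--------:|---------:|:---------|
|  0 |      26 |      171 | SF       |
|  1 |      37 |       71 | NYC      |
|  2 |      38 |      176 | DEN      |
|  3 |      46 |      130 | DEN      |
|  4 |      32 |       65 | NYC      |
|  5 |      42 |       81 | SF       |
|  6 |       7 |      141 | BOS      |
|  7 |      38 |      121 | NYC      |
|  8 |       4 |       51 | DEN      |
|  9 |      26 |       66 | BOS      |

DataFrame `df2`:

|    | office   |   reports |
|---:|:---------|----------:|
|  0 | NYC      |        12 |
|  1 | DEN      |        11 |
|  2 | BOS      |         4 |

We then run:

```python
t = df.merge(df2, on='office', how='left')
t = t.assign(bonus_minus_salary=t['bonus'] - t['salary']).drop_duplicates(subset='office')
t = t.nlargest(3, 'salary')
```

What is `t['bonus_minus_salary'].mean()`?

-139.0

merge on 'office' (how='left') → 10 rows:
   bonus  salary office  reports
0     26     171     SF      NaN
1     37      71    NYC     12.0
2     38     176    DEN     11.0
3     46     130    DEN     11.0
4     32      65    NYC     12.0
5     42      81     SF      NaN
6      7     141    BOS      4.0
7     38     121    NYC     12.0
8      4      51    DEN     11.0
9     26      66    BOS      4.0
add column bonus_minus_salary = t['bonus'] - t['salary']:
   bonus  salary office  reports  bonus_minus_salary
0     26     171     SF      NaN                -145
1     37      71    NYC     12.0                 -34
2     38     176    DEN     11.0                -138
3     46     130    DEN     11.0                 -84
4     32      65    NYC     12.0                 -33
5     42      81     SF      NaN                 -39
6      7     141    BOS      4.0                -134
7     38     121    NYC     12.0                 -83
8      4      51    DEN     11.0                 -47
9     26      66    BOS      4.0                 -40
drop duplicate office (keep=first):
   bonus  salary office  reports  bonus_minus_salary
0     26     171     SF      NaN                -145
1     37      71    NYC     12.0                 -34
2     38     176    DEN     11.0                -138
6      7     141    BOS      4.0                -134
take 3 rows with largest salary:
   bonus  salary office  reports  bonus_minus_salary
2     38     176    DEN     11.0                -138
0     26     171     SF      NaN                -145
6      7     141    BOS      4.0                -134
Reading off the mean of column 'bonus_minus_salary', we get -139.0.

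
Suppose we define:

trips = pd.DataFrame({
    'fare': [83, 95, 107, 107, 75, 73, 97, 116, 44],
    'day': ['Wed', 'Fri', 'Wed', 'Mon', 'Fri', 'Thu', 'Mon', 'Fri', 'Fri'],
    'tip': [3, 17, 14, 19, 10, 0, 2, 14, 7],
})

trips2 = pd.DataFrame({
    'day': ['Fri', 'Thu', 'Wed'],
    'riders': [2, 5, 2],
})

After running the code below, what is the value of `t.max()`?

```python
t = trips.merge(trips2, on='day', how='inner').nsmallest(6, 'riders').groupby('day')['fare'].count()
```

4

merge on 'day' (how='inner') → 7 rows:
   fare  day  tip  riders
0    83  Wed    3       2
1    95  Fri   17       2
2   107  Wed   14       2
3    75  Fri   10       2
4    73  Thu    0       5
5   116  Fri   14       2
6    44  Fri    7       2
take 6 rows with smallest riders:
   fare  day  tip  riders
0    83  Wed    3       2
1    95  Fri   17       2
2   107  Wed   14       2
3    75  Fri   10       2
5   116  Fri   14       2
6    44  Fri    7       2
group by day, count of fare:
day
Fri    4
Wed    2
Name: fare, dtype: int64
max of the resulting series → 4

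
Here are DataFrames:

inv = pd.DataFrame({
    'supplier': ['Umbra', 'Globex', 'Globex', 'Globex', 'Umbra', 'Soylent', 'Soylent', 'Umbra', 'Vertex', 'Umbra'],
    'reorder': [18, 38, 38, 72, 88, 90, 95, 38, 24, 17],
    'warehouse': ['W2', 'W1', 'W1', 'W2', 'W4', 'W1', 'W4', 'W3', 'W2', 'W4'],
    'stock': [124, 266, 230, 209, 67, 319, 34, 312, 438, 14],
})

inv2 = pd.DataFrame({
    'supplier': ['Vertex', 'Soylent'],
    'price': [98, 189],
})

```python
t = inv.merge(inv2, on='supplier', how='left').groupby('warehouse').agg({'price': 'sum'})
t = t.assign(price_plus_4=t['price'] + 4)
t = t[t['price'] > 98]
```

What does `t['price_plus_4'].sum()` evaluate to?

merge on 'supplier' (how='left') → 10 rows:
  supplier  reorder warehouse  stock  price
0    Umbra       18        W2    124    NaN
1   Globex       38        W1    266    NaN
2   Globex       38        W1    230    NaN
3   Globex       72        W2    209    NaN
4    Umbra       88        W4     67    NaN
5  Soylent       90        W1    319  189.0
6  Soylent       95        W4     34  189.0
7    Umbra       38        W3    312    NaN
8   Vertex       24        W2    438   98.0
9    Umbra       17        W4     14    NaN
group by warehouse, sum of price:
           price
warehouse       
W1         189.0
W2          98.0
W3           0.0
W4         189.0
add column price_plus_4 = t['price'] + 4:
           price  price_plus_4
warehouse                     
W1         189.0         193.0
W2          98.0         102.0
W3           0.0           4.0
W4         189.0         193.0
filter rows where price > 98:
           price  price_plus_4
warehouse                     
W1         189.0         193.0
W4         189.0         193.0
Finally, sum of column 'price_plus_4' = 386.0.

386.0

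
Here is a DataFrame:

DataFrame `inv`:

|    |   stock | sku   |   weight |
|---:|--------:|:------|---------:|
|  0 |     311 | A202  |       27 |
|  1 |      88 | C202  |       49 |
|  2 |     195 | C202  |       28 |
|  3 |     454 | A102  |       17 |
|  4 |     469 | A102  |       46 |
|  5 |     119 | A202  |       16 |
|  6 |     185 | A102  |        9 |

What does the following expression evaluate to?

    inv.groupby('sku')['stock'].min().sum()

392

group by sku, min of stock:
sku
A102    185
A202    119
C202     88
Name: stock, dtype: int64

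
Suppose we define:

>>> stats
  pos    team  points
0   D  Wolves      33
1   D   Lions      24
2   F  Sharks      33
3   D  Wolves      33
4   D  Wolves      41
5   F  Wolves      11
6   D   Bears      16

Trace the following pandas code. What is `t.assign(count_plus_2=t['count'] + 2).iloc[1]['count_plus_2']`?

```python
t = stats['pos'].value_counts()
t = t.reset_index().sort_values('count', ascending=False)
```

4

value_counts of pos:
pos
D    5
F    2
Name: count, dtype: int64
reset_index():
  pos  count
0   D      5
1   F      2
sort by count descending:
  pos  count
0   D      5
1   F      2
add column count_plus_2 = t['count'] + 2:
  pos  count  count_plus_2
0   D      5             7
1   F      2             4
Finally, value at position 1, column 'count_plus_2' = 4.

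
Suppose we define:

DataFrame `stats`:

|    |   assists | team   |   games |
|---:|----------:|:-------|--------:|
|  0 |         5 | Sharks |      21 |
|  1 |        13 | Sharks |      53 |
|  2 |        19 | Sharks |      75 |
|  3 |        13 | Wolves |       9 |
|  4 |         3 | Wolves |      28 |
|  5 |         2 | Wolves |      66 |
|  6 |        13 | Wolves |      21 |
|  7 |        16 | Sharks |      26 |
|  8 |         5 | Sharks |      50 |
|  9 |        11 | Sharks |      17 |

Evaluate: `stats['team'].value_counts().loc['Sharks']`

6

value_counts of team:
team
Sharks    6
Wolves    4
Name: count, dtype: int64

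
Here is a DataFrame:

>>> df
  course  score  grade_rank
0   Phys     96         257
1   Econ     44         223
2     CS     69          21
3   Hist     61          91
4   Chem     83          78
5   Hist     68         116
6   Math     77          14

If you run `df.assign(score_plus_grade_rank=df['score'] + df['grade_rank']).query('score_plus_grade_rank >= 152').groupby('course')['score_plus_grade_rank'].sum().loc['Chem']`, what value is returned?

add column score_plus_grade_rank = df['score'] + df['grade_rank']:
  course  score  grade_rank  score_plus_grade_rank
0   Phys     96         257                    353
1   Econ     44         223                    267
2     CS     69          21                     90
3   Hist     61          91                    152
4   Chem     83          78                    161
5   Hist     68         116                    184
6   Math     77          14                     91
filter rows where score_plus_grade_rank >= 152:
  course  score  grade_rank  score_plus_grade_rank
0   Phys     96         257                    353
1   Econ     44         223                    267
3   Hist     61          91                    152
4   Chem     83          78                    161
5   Hist     68         116                    184
group by course, sum of score_plus_grade_rank:
course
Chem    161
Econ    267
Hist    336
Phys    353
Name: score_plus_grade_rank, dtype: int64
Reading off the value at index 'Chem', we get 161.

161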